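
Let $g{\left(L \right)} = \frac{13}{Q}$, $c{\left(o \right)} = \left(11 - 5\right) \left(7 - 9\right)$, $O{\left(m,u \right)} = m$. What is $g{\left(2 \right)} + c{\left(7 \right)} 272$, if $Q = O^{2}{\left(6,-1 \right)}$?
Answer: $- \frac{117491}{36} \approx -3263.6$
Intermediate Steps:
$Q = 36$ ($Q = 6^{2} = 36$)
$c{\left(o \right)} = -12$ ($c{\left(o \right)} = 6 \left(-2\right) = -12$)
$g{\left(L \right)} = \frac{13}{36}$
$g{\left(2 \right)} + c{\left(7 \right)} 272 = \frac{13}{36} - 3264 = - \frac{117491}{36}$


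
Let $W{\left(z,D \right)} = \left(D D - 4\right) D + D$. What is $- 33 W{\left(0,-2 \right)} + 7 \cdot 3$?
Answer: $87$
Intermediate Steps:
$W{\left(z,D \right)} = D + D \left(-4 + D^{2}\right)$ ($W{\left(z,D \right)} = \left(D^{2} - 4\right) D + D = \left(-4 + D^{2}\right) D + D = D \left(-4 + D^{2}\right) + D = D + D \left(-4 + D^{2}\right)$)
$- 33 W{\left(0,-2 \right)} + 7 \cdot 3 = - 33 \left(- 2 \left(-3 + \left(-2\right)^{2}\right)\right) + 7 \cdot 3 = - 33 \left(- 2 \left(-3 + 4\right)\right) + 21 = - 33 \left(\left(-2\right) 1\right) + 21 = \left(-33\right) \left(-2\right) + 21 = 66 + 21 = 87$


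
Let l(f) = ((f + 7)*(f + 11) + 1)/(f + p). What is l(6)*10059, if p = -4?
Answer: 1116549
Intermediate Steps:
l(f) = (1 + (7 + f)*(11 + f))/(-4 + f) (l(f) = ((f + 7)*(f + 11) + 1)/(f - 4) = ((7 + f)*(11 + f) + 1)/(-4 + f) = (1 + (7 + f)*(11 + f))/(-4 + f))
l(6)*10059 = ((78 + 6² + 18*6)/(-4 + 6))*10059 = ((78 + 36 + 108)/2)*10059 = ((½)*222)*10059 = 111*10059 = 1116549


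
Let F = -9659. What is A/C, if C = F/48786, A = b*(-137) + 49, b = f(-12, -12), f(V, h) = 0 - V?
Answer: 77813670/9659 ≈ 8056.1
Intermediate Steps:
f(V, h) = -V
b = 12 (b = -1*(-12) = 12)
A = -1595 (A = 12*(-137) + 49 = -1644 + 49 = -1595)
C = -9659/48786 ≈ -0.19799
A/C = -1595/(-9659/48786) = -1595*(-48786/9659) = 77813670/9659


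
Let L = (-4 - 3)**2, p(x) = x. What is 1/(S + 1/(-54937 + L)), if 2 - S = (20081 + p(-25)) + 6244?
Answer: -54888/1443444625 ≈ -3.8026e-5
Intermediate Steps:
L = 49 (L = (-7)**2 = 49)
S = -26298 (S = 2 - ((20081 - 25) + 6244) = 2 - (20056 + 6244) = 2 - 1*26300 = 2 - 26300 = -26298)
1/(S + 1/(-54937 + L)) = 1/(-26298 + 1/(-54937 + 49)) = 1/(-26298 + 1/(-54888)) = 1/(-26298 - 1/54888) = 1/(-1443444625/54888) = -54888/1443444625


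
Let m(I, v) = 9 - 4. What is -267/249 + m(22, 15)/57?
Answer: -4658/4731 ≈ -0.98457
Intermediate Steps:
m(I, v) = 5
-267/249 + m(22, 15)/57 = -267/249 + 5/57 = -267*1/249 + 5*(1/57) = -89/83 + 5/57 = -4658/4731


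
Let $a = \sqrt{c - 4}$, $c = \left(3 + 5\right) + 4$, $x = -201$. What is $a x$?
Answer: $- 402 \sqrt{2} \approx -568.51$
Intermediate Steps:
$c = 12$ ($c = 8 + 4 = 12$)
$a = 2 \sqrt{2}$ ($a = \sqrt{12 - 4} = \sqrt{8} = 2 \sqrt{2} \approx 2.8284$)
$a x = 2 \sqrt{2} \left(-201\right) = - 402 \sqrt{2}$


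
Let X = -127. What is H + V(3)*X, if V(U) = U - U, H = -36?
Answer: -36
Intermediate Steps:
V(U) = 0
H + V(3)*X = -36 + 0*(-127) = -36 + 0 = -36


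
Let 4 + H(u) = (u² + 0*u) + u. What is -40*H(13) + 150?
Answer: -6970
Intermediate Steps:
H(u) = -4 + u + u² (H(u) = -4 + ((u² + 0*u) + u) = -4 + ((u² + 0) + u) = -4 + (u² + u) = -4 + (u + u²) = -4 + u + u²)
-40*H(13) + 150 = -40*(-4 + 13 + 13²) + 150 = -40*(-4 + 13 + 169) + 150 = -40*178 + 150 = -7120 + 150 = -6970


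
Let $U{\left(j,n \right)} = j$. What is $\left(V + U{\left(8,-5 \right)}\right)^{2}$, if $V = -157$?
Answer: $22201$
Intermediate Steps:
$\left(V + U{\left(8,-5 \right)}\right)^{2} = \left(-157 + 8\right)^{2} = \left(-149\right)^{2} = 22201$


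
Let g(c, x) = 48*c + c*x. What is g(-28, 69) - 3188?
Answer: -6464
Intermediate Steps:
g(-28, 69) - 3188 = -28*(48 + 69) - 3188 = -28*117 - 3188 = -3276 - 3188 = -6464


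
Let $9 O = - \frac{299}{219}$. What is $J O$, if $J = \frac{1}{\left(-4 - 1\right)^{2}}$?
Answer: $- \frac{299}{49275} \approx -0.006068$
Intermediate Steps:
$O = - \frac{299}{1971}$ ($O = \frac{\left(-299\right) \frac{1}{219}}{9} = \frac{1}{9} \left(- \frac{299}{219}\right) = - \frac{299}{1971} \approx -0.1517$)
$J = \frac{1}{25}$ ($J = \frac{1}{\left(-5\right)^{2}} = \frac{1}{25} \approx 0.04$)
$J O = \frac{1}{25} \left(- \frac{299}{1971}\right) = - \frac{299}{49275}$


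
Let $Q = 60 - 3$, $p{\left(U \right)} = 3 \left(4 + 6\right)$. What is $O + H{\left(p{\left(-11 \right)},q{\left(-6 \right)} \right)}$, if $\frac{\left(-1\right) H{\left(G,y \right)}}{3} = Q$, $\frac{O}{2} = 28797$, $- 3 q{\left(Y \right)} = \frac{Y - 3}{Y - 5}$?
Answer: $57423$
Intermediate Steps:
$p{\left(U \right)} = 30$ ($p{\left(U \right)} = 3 \cdot 10 = 30$)
$Q = 57$ ($Q = 60 - 3 = 57$)
$q{\left(Y \right)} = - \frac{-3 + Y}{3 \left(-5 + Y\right)}$ ($q{\left(Y \right)} = - \frac{\left(Y - 3\right) \frac{1}{Y - 5}}{3} = - \frac{\left(-3 + Y\right) \frac{1}{-5 + Y}}{3} = - \frac{\frac{1}{-5 + Y} \left(-3 + Y\right)}{3} = - \frac{-3 + Y}{3 \left(-5 + Y\right)}$)
$O = 57594$ ($O = 2 \cdot 28797 = 57594$)
$H{\left(G,y \right)} = -171$ ($H{\left(G,y \right)} = \left(-3\right) 57 = -171$)
$O + H{\left(p{\left(-11 \right)},q{\left(-6 \right)} \right)} = 57594 - 171 = 57423$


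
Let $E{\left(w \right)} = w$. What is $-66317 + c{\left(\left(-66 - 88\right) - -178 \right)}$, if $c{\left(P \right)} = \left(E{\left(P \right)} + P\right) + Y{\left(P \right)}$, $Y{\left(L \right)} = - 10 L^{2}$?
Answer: $-72029$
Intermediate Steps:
$c{\left(P \right)} = - 10 P^{2} + 2 P$ ($c{\left(P \right)} = \left(P + P\right) - 10 P^{2} = 2 P - 10 P^{2} = - 10 P^{2} + 2 P$)
$-66317 + c{\left(\left(-66 - 88\right) - -178 \right)} = -66317 + 2 \left(\left(-66 - 88\right) - -178\right) \left(1 - 5 \left(\left(-66 - 88\right) - -178\right)\right) = -66317 + 2 \left(-154 + 178\right) \left(1 - 5 \left(-154 + 178\right)\right) = -66317 + 2 \cdot 24 \left(1 - 120\right) = -66317 + 2 \cdot 24 \left(-119\right) = -66317 - 5712 = -72029$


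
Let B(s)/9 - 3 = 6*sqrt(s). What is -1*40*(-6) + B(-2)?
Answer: 267 + 54*I*sqrt(2) ≈ 267.0 + 76.368*I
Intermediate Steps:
B(s) = 27 + 54*sqrt(s) (B(s) = 27 + 9*(6*sqrt(s)) = 27 + 54*sqrt(s))
-1*40*(-6) + B(-2) = -1*40*(-6) + (27 + 54*sqrt(-2)) = -40*(-6) + (27 + 54*(I*sqrt(2))) = 240 + (27 + 54*I*sqrt(2)) = 267 + 54*I*sqrt(2)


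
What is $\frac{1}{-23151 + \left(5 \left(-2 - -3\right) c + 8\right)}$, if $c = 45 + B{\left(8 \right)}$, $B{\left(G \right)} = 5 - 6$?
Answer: $- \frac{1}{22923} \approx -4.3624 \cdot 10^{-5}$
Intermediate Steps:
$B{\left(G \right)} = -1$ ($B{\left(G \right)} = 5 - 6 = -1$)
$c = 44$ ($c = 45 - 1 = 44$)
$\frac{1}{-23151 + \left(5 \left(-2 - -3\right) c + 8\right)} = \frac{1}{-23151 + \left(5 \left(-2 - -3\right) 44 + 8\right)} = \frac{1}{-23151 + \left(5 \left(-2 + 3\right) 44 + 8\right)} = \frac{1}{-23151 + \left(5 \cdot 1 \cdot 44 + 8\right)} = \frac{1}{-23151 + \left(5 \cdot 44 + 8\right)} = \frac{1}{-23151 + \left(220 + 8\right)} = \frac{1}{-23151 + 228} = \frac{1}{-22923} = - \frac{1}{22923}$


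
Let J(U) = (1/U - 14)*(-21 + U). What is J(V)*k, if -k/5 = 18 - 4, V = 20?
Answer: -1953/2 ≈ -976.50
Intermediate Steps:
J(U) = (-21 + U)*(-14 + 1/U) (J(U) = (-14 + 1/U)*(-21 + U) = (-21 + U)*(-14 + 1/U))
k = -70 (k = -5*(18 - 4) = -5*14 = -70)
J(V)*k = (295 - 21/20 - 14*20)*(-70) = (295 - 21*1/20 - 280)*(-70) = (295 - 21/20 - 280)*(-70) = (279/20)*(-70) = -1953/2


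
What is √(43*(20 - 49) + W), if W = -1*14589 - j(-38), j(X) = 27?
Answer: I*√15863 ≈ 125.95*I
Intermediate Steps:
W = -14616 (W = -1*14589 - 1*27 = -14589 - 27 = -14616)
√(43*(20 - 49) + W) = √(43*(20 - 49) - 14616) = √(43*(-29) - 14616) = √(-1247 - 14616) = √(-15863) = I*√15863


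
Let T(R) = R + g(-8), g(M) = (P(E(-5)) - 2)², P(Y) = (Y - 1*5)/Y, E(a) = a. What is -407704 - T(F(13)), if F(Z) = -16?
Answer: -407688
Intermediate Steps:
P(Y) = (-5 + Y)/Y (P(Y) = (Y - 5)/Y = (-5 + Y)/Y)
g(M) = 0 (g(M) = ((-5 - 5)/(-5) - 2)² = (-⅕*(-10) - 2)² = (2 - 2)² = 0² = 0)
T(R) = R (T(R) = R + 0 = R)
-407704 - T(F(13)) = -407704 - 1*(-16) = -407704 + 16 = -407688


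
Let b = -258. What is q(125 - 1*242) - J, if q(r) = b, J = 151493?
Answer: -151751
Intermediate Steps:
q(r) = -258
q(125 - 1*242) - J = -258 - 1*151493 = -258 - 151493 = -151751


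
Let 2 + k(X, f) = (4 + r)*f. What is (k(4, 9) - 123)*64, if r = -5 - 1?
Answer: -9152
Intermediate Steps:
r = -6
k(X, f) = -2 - 2*f (k(X, f) = -2 + (4 - 6)*f = -2 - 2*f)
(k(4, 9) - 123)*64 = ((-2 - 2*9) - 123)*64 = ((-2 - 18) - 123)*64 = (-20 - 123)*64 = -143*64 = -9152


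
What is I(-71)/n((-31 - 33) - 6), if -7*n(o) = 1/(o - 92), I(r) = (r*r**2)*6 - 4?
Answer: -2435230980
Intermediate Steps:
I(r) = -4 + 6*r**3 (I(r) = r**3*6 - 4 = 6*r**3 - 4 = -4 + 6*r**3)
n(o) = -1/(7*(-92 + o)) (n(o) = -1/(7*(o - 92)) = -1/(7*(-92 + o)))
I(-71)/n((-31 - 33) - 6) = (-4 + 6*(-71)**3)/((-1/(-644 + 7*((-31 - 33) - 6)))) = (-4 + 6*(-357911))/((-1/(-644 + 7*(-64 - 6)))) = (-4 - 2147466)/((-1/(-644 + 7*(-70)))) = -2147470/((-1/(-644 - 490))) = -2147470/((-1/(-1134))) = -2147470/((-1*(-1/1134))) = -2147470/1/1134 = -2147470*1134 = -2435230980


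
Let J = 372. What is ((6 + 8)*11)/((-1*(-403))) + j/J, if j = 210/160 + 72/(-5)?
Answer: 44743/128960 ≈ 0.34695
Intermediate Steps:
j = -1047/80 (j = 210*(1/160) + 72*(-1/5) = 21/16 - 72/5 = -1047/80 ≈ -13.087)
((6 + 8)*11)/((-1*(-403))) + j/J = ((6 + 8)*11)/((-1*(-403))) - 1047/80/372 = (14*11)/403 - 1047/80*1/372 = 154*(1/403) - 349/9920 = 154/403 - 349/9920 = 44743/128960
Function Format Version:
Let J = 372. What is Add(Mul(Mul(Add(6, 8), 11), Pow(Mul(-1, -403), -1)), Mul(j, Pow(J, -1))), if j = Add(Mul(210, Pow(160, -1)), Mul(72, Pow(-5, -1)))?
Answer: Rational(44743, 128960) ≈ 0.34695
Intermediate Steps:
j = Rational(-1047, 80) (j = Add(Mul(210, Rational(1, 160)), Mul(72, Rational(-1, 5))) = Add(Rational(21, 16), Rational(-72, 5)) = Rational(-1047, 80) ≈ -13.087)
Add(Mul(Mul(Add(6, 8), 11), Pow(Mul(-1, -403), -1)), Mul(j, Pow(J, -1))) = Add(Mul(Mul(Add(6, 8), 11), Pow(Mul(-1, -403), -1)), Mul(Rational(-1047, 80), Pow(372, -1))) = Add(Mul(Mul(14, 11), Pow(403, -1)), Mul(Rational(-1047, 80), Rational(1, 372))) = Add(Mul(154, Rational(1, 403)), Rational(-349, 9920)) = Add(Rational(154, 403), Rational(-349, 9920)) = Rational(44743, 128960)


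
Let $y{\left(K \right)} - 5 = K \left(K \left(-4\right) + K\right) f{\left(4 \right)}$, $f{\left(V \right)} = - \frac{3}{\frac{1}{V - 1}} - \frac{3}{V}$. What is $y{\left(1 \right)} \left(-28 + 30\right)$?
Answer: $\frac{137}{2} \approx 68.5$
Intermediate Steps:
$f{\left(V \right)} = 3 - 3 V - \frac{3}{V}$ ($f{\left(V \right)} = - \frac{3}{\frac{1}{-1 + V}} - \frac{3}{V} = - 3 \left(-1 + V\right) - \frac{3}{V} = \left(3 - 3 V\right) - \frac{3}{V} = 3 - 3 V - \frac{3}{V}$)
$y{\left(K \right)} = 5 + \frac{117 K^{2}}{4}$ ($y{\left(K \right)} = 5 + K \left(K \left(-4\right) + K\right) \left(3 - 12 - \frac{3}{4}\right) = 5 + K \left(- 4 K + K\right) \left(3 - 12 - \frac{3}{4}\right) = 5 + K \left(- 3 K\right) \left(3 - 12 - \frac{3}{4}\right) = 5 + - 3 K^{2} \left(- \frac{39}{4}\right) = 5 + \frac{117 K^{2}}{4}$)
$y{\left(1 \right)} \left(-28 + 30\right) = \left(5 + \frac{117 \cdot 1^{2}}{4}\right) \left(-28 + 30\right) = \left(5 + \frac{117}{4} \cdot 1\right) 2 = \left(5 + \frac{117}{4}\right) 2 = \frac{137}{4} \cdot 2 = \frac{137}{2}$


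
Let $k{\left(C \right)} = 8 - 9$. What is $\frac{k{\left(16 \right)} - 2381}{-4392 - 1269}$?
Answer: $\frac{794}{1887} \approx 0.42077$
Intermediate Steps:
$k{\left(C \right)} = -1$ ($k{\left(C \right)} = 8 - 9 = -1$)
$\frac{k{\left(16 \right)} - 2381}{-4392 - 1269} = \frac{-1 - 2381}{-4392 - 1269} = - \frac{2382}{-5661} = \left(-2382\right) \left(- \frac{1}{5661}\right) = \frac{794}{1887}$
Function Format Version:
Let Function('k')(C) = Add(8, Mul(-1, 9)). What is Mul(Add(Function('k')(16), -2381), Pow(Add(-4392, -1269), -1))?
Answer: Rational(794, 1887) ≈ 0.42077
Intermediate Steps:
Function('k')(C) = -1 (Function('k')(C) = Add(8, -9) = -1)
Mul(Add(Function('k')(16), -2381), Pow(Add(-4392, -1269), -1)) = Mul(Add(-1, -2381), Pow(Add(-4392, -1269), -1)) = Mul(-2382, Pow(-5661, -1)) = Mul(-2382, Rational(-1, 5661)) = Rational(794, 1887)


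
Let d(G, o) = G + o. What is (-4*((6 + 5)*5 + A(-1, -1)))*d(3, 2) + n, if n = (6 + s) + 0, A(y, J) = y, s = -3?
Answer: -1077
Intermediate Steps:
n = 3 (n = (6 - 3) + 0 = 3 + 0 = 3)
(-4*((6 + 5)*5 + A(-1, -1)))*d(3, 2) + n = (-4*((6 + 5)*5 - 1))*(3 + 2) + 3 = -4*(11*5 - 1)*5 + 3 = -4*(55 - 1)*5 + 3 = -4*54*5 + 3 = -216*5 + 3 = -1080 + 3 = -1077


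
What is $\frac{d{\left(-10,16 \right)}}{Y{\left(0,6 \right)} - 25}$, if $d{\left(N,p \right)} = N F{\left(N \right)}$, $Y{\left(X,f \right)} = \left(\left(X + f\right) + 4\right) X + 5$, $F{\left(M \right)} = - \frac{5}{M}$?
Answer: $\frac{1}{4} \approx 0.25$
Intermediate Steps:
$Y{\left(X,f \right)} = 5 + X \left(4 + X + f\right)$ ($Y{\left(X,f \right)} = \left(4 + X + f\right) X + 5 = X \left(4 + X + f\right) + 5 = 5 + X \left(4 + X + f\right)$)
$d{\left(N,p \right)} = -5$ ($d{\left(N,p \right)} = N \left(- \frac{5}{N}\right) = -5$)
$\frac{d{\left(-10,16 \right)}}{Y{\left(0,6 \right)} - 25} = - \frac{5}{\left(5 + 0^{2} + 4 \cdot 0 + 0 \cdot 6\right) - 25} = - \frac{5}{\left(5 + 0 + 0 + 0\right) - 25} = - \frac{5}{5 - 25} = - \frac{5}{-20} = \left(-5\right) \left(- \frac{1}{20}\right) = \frac{1}{4}$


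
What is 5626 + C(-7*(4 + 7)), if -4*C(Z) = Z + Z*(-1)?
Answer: 5626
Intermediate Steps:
C(Z) = 0 (C(Z) = -(Z + Z*(-1))/4 = -(Z - Z)/4 = -¼*0 = 0)
5626 + C(-7*(4 + 7)) = 5626 + 0 = 5626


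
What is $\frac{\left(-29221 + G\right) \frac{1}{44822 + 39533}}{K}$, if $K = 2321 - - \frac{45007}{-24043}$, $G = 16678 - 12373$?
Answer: $- \frac{149763847}{1175883309145} \approx -0.00012736$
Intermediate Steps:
$G = 4305$ ($G = 16678 - 12373 = 4305$)
$K = \frac{55758796}{24043}$ ($K = 2321 - \left(-45007\right) \left(- \frac{1}{24043}\right) = 2321 - \frac{45007}{24043} = \frac{55758796}{24043} \approx 2319.1$)
$\frac{\left(-29221 + G\right) \frac{1}{44822 + 39533}}{K} = \frac{\left(-29221 + 4305\right) \frac{1}{44822 + 39533}}{\frac{55758796}{24043}} = - \frac{24916}{84355} \cdot \frac{24043}{55758796} = \left(-24916\right) \frac{1}{84355} \cdot \frac{24043}{55758796} = \left(- \frac{24916}{84355}\right) \frac{24043}{55758796} = - \frac{149763847}{1175883309145}$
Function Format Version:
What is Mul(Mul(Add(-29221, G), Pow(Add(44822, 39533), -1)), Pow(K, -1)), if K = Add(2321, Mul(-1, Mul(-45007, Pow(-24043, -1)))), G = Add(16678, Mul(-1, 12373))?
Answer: Rational(-149763847, 1175883309145) ≈ -0.00012736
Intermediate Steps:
G = 4305 (G = Add(16678, -12373) = 4305)
K = Rational(55758796, 24043) (K = Add(2321, Mul(-1, Mul(-45007, Rational(-1, 24043)))) = Add(2321, Mul(-1, Rational(45007, 24043))) = Add(2321, Rational(-45007, 24043)) = Rational(55758796, 24043) ≈ 2319.1)
Mul(Mul(Add(-29221, G), Pow(Add(44822, 39533), -1)), Pow(K, -1)) = Mul(Mul(Add(-29221, 4305), Pow(Add(44822, 39533), -1)), Pow(Rational(55758796, 24043), -1)) = Mul(Mul(-24916, Pow(84355, -1)), Rational(24043, 55758796)) = Mul(Mul(-24916, Rational(1, 84355)), Rational(24043, 55758796)) = Mul(Rational(-24916, 84355), Rational(24043, 55758796)) = Rational(-149763847, 1175883309145)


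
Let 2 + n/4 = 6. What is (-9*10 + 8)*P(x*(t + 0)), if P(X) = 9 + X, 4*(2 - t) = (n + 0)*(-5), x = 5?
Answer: -9758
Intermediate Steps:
n = 16 (n = -8 + 4*6 = -8 + 24 = 16)
t = 22 (t = 2 - (16 + 0)*(-5)/4 = 2 - 4*(-5) = 2 - ¼*(-80) = 2 + 20 = 22)
(-9*10 + 8)*P(x*(t + 0)) = (-9*10 + 8)*(9 + 5*(22 + 0)) = (-90 + 8)*(9 + 5*22) = -82*(9 + 110) = -82*119 = -9758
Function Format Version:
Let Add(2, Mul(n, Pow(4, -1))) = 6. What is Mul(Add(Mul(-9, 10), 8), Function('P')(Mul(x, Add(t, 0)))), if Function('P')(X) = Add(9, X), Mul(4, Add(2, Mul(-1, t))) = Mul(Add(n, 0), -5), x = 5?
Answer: -9758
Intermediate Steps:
n = 16 (n = Add(-8, Mul(4, 6)) = Add(-8, 24) = 16)
t = 22 (t = Add(2, Mul(Rational(-1, 4), Mul(Add(16, 0), -5))) = Add(2, Mul(Rational(-1, 4), Mul(16, -5))) = Add(2, Mul(Rational(-1, 4), -80)) = Add(2, 20) = 22)
Mul(Add(Mul(-9, 10), 8), Function('P')(Mul(x, Add(t, 0)))) = Mul(Add(Mul(-9, 10), 8), Add(9, Mul(5, Add(22, 0)))) = Mul(Add(-90, 8), Add(9, Mul(5, 22))) = Mul(-82, Add(9, 110)) = Mul(-82, 119) = -9758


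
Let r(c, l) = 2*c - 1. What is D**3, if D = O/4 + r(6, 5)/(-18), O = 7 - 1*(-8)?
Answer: 1442897/46656 ≈ 30.926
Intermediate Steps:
O = 15 (O = 7 + 8 = 15)
r(c, l) = -1 + 2*c
D = 113/36 (D = 15/4 + (-1 + 2*6)/(-18) = 15*(1/4) + (-1 + 12)*(-1/18) = 15/4 + 11*(-1/18) = 15/4 - 11/18 = 113/36 ≈ 3.1389)
D**3 = (113/36)**3 = 1442897/46656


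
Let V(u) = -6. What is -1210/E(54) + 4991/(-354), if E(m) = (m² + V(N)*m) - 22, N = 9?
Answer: -1325521/90978 ≈ -14.570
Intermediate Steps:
E(m) = -22 + m² - 6*m (E(m) = (m² - 6*m) - 22 = -22 + m² - 6*m)
-1210/E(54) + 4991/(-354) = -1210/(-22 + 54² - 6*54) + 4991/(-354) = -1210/(-22 + 2916 - 324) + 4991*(-1/354) = -1210/2570 - 4991/354 = -1210*1/2570 - 4991/354 = -121/257 - 4991/354 = -1325521/90978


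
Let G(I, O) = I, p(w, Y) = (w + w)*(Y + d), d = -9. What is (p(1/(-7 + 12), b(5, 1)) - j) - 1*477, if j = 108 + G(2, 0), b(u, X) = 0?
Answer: -2953/5 ≈ -590.60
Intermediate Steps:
p(w, Y) = 2*w*(-9 + Y) (p(w, Y) = (w + w)*(Y - 9) = (2*w)*(-9 + Y) = 2*w*(-9 + Y))
j = 110 (j = 108 + 2 = 110)
(p(1/(-7 + 12), b(5, 1)) - j) - 1*477 = (2*(-9 + 0)/(-7 + 12) - 1*110) - 1*477 = (2*(-9)/5 - 110) - 477 = (2*(⅕)*(-9) - 110) - 477 = (-18/5 - 110) - 477 = -568/5 - 477 = -2953/5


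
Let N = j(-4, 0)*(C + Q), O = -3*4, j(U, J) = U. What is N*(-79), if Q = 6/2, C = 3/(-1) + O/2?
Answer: -1896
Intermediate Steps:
O = -12
C = -9 (C = 3/(-1) - 12/2 = 3*(-1) - 12*½ = -3 - 6 = -9)
Q = 3 (Q = 6*(½) = 3)
N = 24 (N = -4*(-9 + 3) = -4*(-6) = 24)
N*(-79) = 24*(-79) = -1896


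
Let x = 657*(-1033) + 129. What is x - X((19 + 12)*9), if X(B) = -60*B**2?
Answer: 3991908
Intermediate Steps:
x = -678552 (x = -678681 + 129 = -678552)
x - X((19 + 12)*9) = -678552 - (-60)*((19 + 12)*9)**2 = -678552 - (-60)*(31*9)**2 = -678552 - (-60)*279**2 = -678552 - (-60)*77841 = -678552 - 1*(-4670460) = -678552 + 4670460 = 3991908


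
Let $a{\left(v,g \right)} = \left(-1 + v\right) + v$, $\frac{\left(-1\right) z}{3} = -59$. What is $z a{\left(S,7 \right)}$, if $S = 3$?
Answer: $885$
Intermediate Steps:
$z = 177$ ($z = \left(-3\right) \left(-59\right) = 177$)
$a{\left(v,g \right)} = -1 + 2 v$
$z a{\left(S,7 \right)} = 177 \left(-1 + 2 \cdot 3\right) = 177 \left(-1 + 6\right) = 177 \cdot 5 = 885$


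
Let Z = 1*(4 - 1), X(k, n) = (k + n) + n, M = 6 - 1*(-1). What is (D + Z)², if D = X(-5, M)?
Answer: 144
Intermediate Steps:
M = 7 (M = 6 + 1 = 7)
X(k, n) = k + 2*n
Z = 3 (Z = 1*3 = 3)
D = 9 (D = -5 + 2*7 = -5 + 14 = 9)
(D + Z)² = (9 + 3)² = 12² = 144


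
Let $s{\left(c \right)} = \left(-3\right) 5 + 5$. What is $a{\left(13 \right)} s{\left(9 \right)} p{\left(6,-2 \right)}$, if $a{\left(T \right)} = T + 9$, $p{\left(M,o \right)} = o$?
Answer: $440$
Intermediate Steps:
$a{\left(T \right)} = 9 + T$
$s{\left(c \right)} = -10$ ($s{\left(c \right)} = -15 + 5 = -10$)
$a{\left(13 \right)} s{\left(9 \right)} p{\left(6,-2 \right)} = \left(9 + 13\right) \left(-10\right) \left(-2\right) = 22 \left(-10\right) \left(-2\right) = \left(-220\right) \left(-2\right) = 440$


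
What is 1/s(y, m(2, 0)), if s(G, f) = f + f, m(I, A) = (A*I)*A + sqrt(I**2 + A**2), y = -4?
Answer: 1/4 ≈ 0.25000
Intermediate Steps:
m(I, A) = sqrt(A**2 + I**2) + I*A**2 (m(I, A) = I*A**2 + sqrt(A**2 + I**2) = sqrt(A**2 + I**2) + I*A**2)
s(G, f) = 2*f
1/s(y, m(2, 0)) = 1/(2*(sqrt(0**2 + 2**2) + 2*0**2)) = 1/(2*(sqrt(0 + 4) + 2*0)) = 1/(2*(sqrt(4) + 0)) = 1/(2*(2 + 0)) = 1/(2*2) = 1/4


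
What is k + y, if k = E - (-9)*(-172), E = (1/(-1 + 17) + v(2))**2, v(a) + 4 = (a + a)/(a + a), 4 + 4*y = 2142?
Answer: -257247/256 ≈ -1004.9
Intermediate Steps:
y = 1069/2 (y = -1 + (1/4)*2142 = -1 + 1071/2 = 1069/2 ≈ 534.50)
v(a) = -3 (v(a) = -4 + (a + a)/(a + a) = -4 + (2*a)/((2*a)) = -4 + (2*a)*(1/(2*a)) = -4 + 1 = -3)
E = 2209/256 (E = (1/(-1 + 17) - 3)**2 = (1/16 - 3)**2 = (-47/16)**2 = 2209/256 ≈ 8.6289)
k = -394079/256 (k = 2209/256 - (-9)*(-172) = 2209/256 - 1*1548 = 2209/256 - 1548 = -394079/256 ≈ -1539.4)
k + y = -394079/256 + 1069/2 = -257247/256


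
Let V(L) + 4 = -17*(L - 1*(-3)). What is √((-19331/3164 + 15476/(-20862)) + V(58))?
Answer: I*√31704585415129753/5500614 ≈ 32.371*I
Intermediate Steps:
V(L) = -55 - 17*L (V(L) = -4 - 17*(L - 1*(-3)) = -4 - 17*(L + 3) = -4 - 17*(3 + L) = -4 + (-51 - 17*L) = -55 - 17*L)
√((-19331/3164 + 15476/(-20862)) + V(58)) = √((-19331/3164 + 15476/(-20862)) + (-55 - 17*58)) = √((-19331*1/3164 + 15476*(-1/20862)) + (-55 - 986)) = √((-19331/3164 - 7738/10431) - 1041) = √(-226124693/33003684 - 1041) = √(-34582959737/33003684) = I*√31704585415129753/5500614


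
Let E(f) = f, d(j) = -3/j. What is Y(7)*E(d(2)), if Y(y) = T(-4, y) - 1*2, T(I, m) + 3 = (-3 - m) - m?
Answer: 33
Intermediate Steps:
T(I, m) = -6 - 2*m (T(I, m) = -3 + ((-3 - m) - m) = -3 + (-3 - 2*m) = -6 - 2*m)
Y(y) = -8 - 2*y (Y(y) = (-6 - 2*y) - 1*2 = (-6 - 2*y) - 2 = -8 - 2*y)
Y(7)*E(d(2)) = (-8 - 2*7)*(-3/2) = (-8 - 14)*(-3*½) = -22*(-3/2) = 33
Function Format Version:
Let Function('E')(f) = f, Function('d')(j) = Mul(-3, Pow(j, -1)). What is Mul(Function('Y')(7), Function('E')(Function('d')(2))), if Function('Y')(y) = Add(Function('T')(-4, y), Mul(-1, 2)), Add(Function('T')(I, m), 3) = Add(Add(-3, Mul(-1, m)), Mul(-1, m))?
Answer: 33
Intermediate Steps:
Function('T')(I, m) = Add(-6, Mul(-2, m)) (Function('T')(I, m) = Add(-3, Add(Add(-3, Mul(-1, m)), Mul(-1, m))) = Add(-3, Add(-3, Mul(-2, m))) = Add(-6, Mul(-2, m)))
Function('Y')(y) = Add(-8, Mul(-2, y)) (Function('Y')(y) = Add(Add(-6, Mul(-2, y)), Mul(-1, 2)) = Add(Add(-6, Mul(-2, y)), -2) = Add(-8, Mul(-2, y)))
Mul(Function('Y')(7), Function('E')(Function('d')(2))) = Mul(Add(-8, Mul(-2, 7)), Mul(-3, Pow(2, -1))) = Mul(Add(-8, -14), Mul(-3, Rational(1, 2))) = Mul(-22, Rational(-3, 2)) = 33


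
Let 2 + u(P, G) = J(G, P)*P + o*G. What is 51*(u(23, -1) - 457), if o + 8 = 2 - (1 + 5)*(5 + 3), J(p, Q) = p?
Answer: -21828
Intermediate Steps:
o = -54 (o = -8 + (2 - (1 + 5)*(5 + 3)) = -8 + (2 - 6*8) = -8 + (2 - 1*48) = -8 + (2 - 48) = -8 - 46 = -54)
u(P, G) = -2 - 54*G + G*P (u(P, G) = -2 + (G*P - 54*G) = -2 + (-54*G + G*P) = -2 - 54*G + G*P)
51*(u(23, -1) - 457) = 51*((-2 - 54*(-1) - 1*23) - 457) = 51*((-2 + 54 - 23) - 457) = 51*(29 - 457) = 51*(-428) = -21828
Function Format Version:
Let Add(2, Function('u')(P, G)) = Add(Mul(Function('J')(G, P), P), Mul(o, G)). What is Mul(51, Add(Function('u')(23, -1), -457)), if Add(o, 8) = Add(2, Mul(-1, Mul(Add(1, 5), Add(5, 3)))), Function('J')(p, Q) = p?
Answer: -21828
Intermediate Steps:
o = -54 (o = Add(-8, Add(2, Mul(-1, Mul(Add(1, 5), Add(5, 3))))) = Add(-8, Add(2, Mul(-1, Mul(6, 8)))) = Add(-8, Add(2, Mul(-1, 48))) = Add(-8, Add(2, -48)) = Add(-8, -46) = -54)
Function('u')(P, G) = Add(-2, Mul(-54, G), Mul(G, P)) (Function('u')(P, G) = Add(-2, Add(Mul(G, P), Mul(-54, G))) = Add(-2, Add(Mul(-54, G), Mul(G, P))) = Add(-2, Mul(-54, G), Mul(G, P)))
Mul(51, Add(Function('u')(23, -1), -457)) = Mul(51, Add(Add(-2, Mul(-54, -1), Mul(-1, 23)), -457)) = Mul(51, Add(Add(-2, 54, -23), -457)) = Mul(51, Add(29, -457)) = Mul(51, -428) = -21828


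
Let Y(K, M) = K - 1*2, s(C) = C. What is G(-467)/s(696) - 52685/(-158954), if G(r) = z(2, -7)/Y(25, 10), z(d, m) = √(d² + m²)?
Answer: 52685/158954 + √53/16008 ≈ 0.33190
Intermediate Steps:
Y(K, M) = -2 + K (Y(K, M) = K - 2 = -2 + K)
G(r) = √53/23 (G(r) = √(2² + (-7)²)/(-2 + 25) = √(4 + 49)/23 = √53*(1/23) = √53/23)
G(-467)/s(696) - 52685/(-158954) = (√53/23)/696 - 52685/(-158954) = (√53/23)*(1/696) - 52685*(-1/158954) = √53/16008 + 52685/158954 = 52685/158954 + √53/16008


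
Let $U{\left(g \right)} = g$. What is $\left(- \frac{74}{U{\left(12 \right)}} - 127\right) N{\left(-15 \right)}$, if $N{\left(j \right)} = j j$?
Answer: $- \frac{59925}{2} \approx -29963.0$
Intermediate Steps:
$N{\left(j \right)} = j^{2}$
$\left(- \frac{74}{U{\left(12 \right)}} - 127\right) N{\left(-15 \right)} = \left(- \frac{74}{12} - 127\right) \left(-15\right)^{2} = \left(\left(-74\right) \frac{1}{12} - 127\right) 225 = \left(- \frac{37}{6} - 127\right) 225 = \left(- \frac{799}{6}\right) 225 = - \frac{59925}{2}$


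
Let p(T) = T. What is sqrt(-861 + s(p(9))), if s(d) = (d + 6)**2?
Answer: 2*I*sqrt(159) ≈ 25.219*I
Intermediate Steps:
s(d) = (6 + d)**2
sqrt(-861 + s(p(9))) = sqrt(-861 + (6 + 9)**2) = sqrt(-861 + 15**2) = sqrt(-861 + 225) = sqrt(-636) = 2*I*sqrt(159)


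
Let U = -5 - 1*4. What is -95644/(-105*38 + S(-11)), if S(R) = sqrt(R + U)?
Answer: 9540489/398003 + 23911*I*sqrt(5)/1990015 ≈ 23.971 + 0.026867*I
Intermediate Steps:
U = -9 (U = -5 - 4 = -9)
S(R) = sqrt(-9 + R) (S(R) = sqrt(R - 9) = sqrt(-9 + R))
-95644/(-105*38 + S(-11)) = -95644/(-105*38 + sqrt(-9 - 11)) = -95644/(-3990 + sqrt(-20)) = -95644/(-3990 + 2*I*sqrt(5))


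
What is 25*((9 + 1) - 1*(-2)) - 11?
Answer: 289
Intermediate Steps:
25*((9 + 1) - 1*(-2)) - 11 = 25*(10 + 2) - 11 = 25*12 - 11 = 300 - 11 = 289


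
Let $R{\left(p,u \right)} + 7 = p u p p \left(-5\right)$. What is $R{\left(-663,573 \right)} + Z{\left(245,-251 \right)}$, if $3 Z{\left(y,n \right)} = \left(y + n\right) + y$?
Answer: $\frac{2504877353183}{3} \approx 8.3496 \cdot 10^{11}$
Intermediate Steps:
$R{\left(p,u \right)} = -7 - 5 u p^{3}$ ($R{\left(p,u \right)} = -7 + p u p p \left(-5\right) = -7 + u p^{2} p \left(-5\right) = -7 + u p^{3} \left(-5\right) = -7 - 5 u p^{3}$)
$Z{\left(y,n \right)} = \frac{n}{3} + \frac{2 y}{3}$ ($Z{\left(y,n \right)} = \frac{\left(y + n\right) + y}{3} = \frac{\left(n + y\right) + y}{3} = \frac{n + 2 y}{3} = \frac{n}{3} + \frac{2 y}{3}$)
$R{\left(-663,573 \right)} + Z{\left(245,-251 \right)} = \left(-7 - 2865 \left(-663\right)^{3}\right) + \left(\frac{1}{3} \left(-251\right) + \frac{2}{3} \cdot 245\right) = \left(-7 - 2865 \left(-291434247\right)\right) + \left(- \frac{251}{3} + \frac{490}{3}\right) = \left(-7 + 834959117655\right) + \frac{239}{3} = 834959117648 + \frac{239}{3} = \frac{2504877353183}{3}$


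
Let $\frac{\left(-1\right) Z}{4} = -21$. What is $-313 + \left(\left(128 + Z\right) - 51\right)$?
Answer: $-152$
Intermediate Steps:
$Z = 84$ ($Z = \left(-4\right) \left(-21\right) = 84$)
$-313 + \left(\left(128 + Z\right) - 51\right) = -313 + \left(\left(128 + 84\right) - 51\right) = -313 + \left(212 - 51\right) = -313 + 161 = -152$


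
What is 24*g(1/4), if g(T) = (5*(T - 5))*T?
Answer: -285/2 ≈ -142.50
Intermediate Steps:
g(T) = T*(-25 + 5*T) (g(T) = (5*(-5 + T))*T = (-25 + 5*T)*T = T*(-25 + 5*T))
24*g(1/4) = 24*(5*(-5 + 1/4)/4) = 24*(5*(¼)*(-5 + ¼)) = 24*(5*(¼)*(-19/4)) = 24*(-95/16) = -285/2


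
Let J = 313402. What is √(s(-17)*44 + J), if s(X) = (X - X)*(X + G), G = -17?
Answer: √313402 ≈ 559.82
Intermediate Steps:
s(X) = 0 (s(X) = (X - X)*(X - 17) = 0*(-17 + X) = 0)
√(s(-17)*44 + J) = √(0*44 + 313402) = √(0 + 313402) = √313402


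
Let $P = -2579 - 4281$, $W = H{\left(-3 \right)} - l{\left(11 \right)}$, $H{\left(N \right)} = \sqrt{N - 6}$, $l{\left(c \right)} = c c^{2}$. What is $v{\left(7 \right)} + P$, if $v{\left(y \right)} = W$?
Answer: $-8191 + 3 i \approx -8191.0 + 3.0 i$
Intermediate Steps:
$l{\left(c \right)} = c^{3}$
$H{\left(N \right)} = \sqrt{-6 + N}$
$W = -1331 + 3 i$ ($W = \sqrt{-6 - 3} - 11^{3} = \sqrt{-9} - 1331 = 3 i - 1331 = -1331 + 3 i \approx -1331.0 + 3.0 i$)
$v{\left(y \right)} = -1331 + 3 i$
$P = -6860$ ($P = -2579 - 4281 = -6860$)
$v{\left(7 \right)} + P = \left(-1331 + 3 i\right) - 6860 = -8191 + 3 i$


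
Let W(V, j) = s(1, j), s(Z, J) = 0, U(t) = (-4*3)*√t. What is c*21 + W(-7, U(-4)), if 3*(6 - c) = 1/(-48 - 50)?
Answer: 1765/14 ≈ 126.07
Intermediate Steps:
U(t) = -12*√t
W(V, j) = 0
c = 1765/294 (c = 6 - 1/(3*(-48 - 50)) = 6 - ⅓/(-98) = 6 - ⅓*(-1/98) = 6 + 1/294 = 1765/294 ≈ 6.0034)
c*21 + W(-7, U(-4)) = (1765/294)*21 + 0 = 1765/14 + 0 = 1765/14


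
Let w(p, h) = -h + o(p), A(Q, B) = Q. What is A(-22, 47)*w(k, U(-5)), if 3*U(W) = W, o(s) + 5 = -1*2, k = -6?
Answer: 352/3 ≈ 117.33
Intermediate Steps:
o(s) = -7 (o(s) = -5 - 1*2 = -5 - 2 = -7)
U(W) = W/3
w(p, h) = -7 - h (w(p, h) = -h - 7 = -7 - h)
A(-22, 47)*w(k, U(-5)) = -22*(-7 - (-5)/3) = -22*(-7 - 1*(-5/3)) = -22*(-7 + 5/3) = -22*(-16/3) = 352/3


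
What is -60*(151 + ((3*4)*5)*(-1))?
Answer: -5460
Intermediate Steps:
-60*(151 + ((3*4)*5)*(-1)) = -60*(151 + (12*5)*(-1)) = -60*(151 + 60*(-1)) = -60*(151 - 60) = -60*91 = -5460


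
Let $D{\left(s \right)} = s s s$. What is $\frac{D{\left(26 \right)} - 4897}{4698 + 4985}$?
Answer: $\frac{12679}{9683} \approx 1.3094$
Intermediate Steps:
$D{\left(s \right)} = s^{3}$ ($D{\left(s \right)} = s^{2} s = s^{3}$)
$\frac{D{\left(26 \right)} - 4897}{4698 + 4985} = \frac{26^{3} - 4897}{4698 + 4985} = \frac{17576 - 4897}{9683} = 12679 \cdot \frac{1}{9683} = \frac{12679}{9683}$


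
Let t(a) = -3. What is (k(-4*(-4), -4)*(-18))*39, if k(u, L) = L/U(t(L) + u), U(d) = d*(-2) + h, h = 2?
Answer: -117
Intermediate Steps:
U(d) = 2 - 2*d (U(d) = d*(-2) + 2 = -2*d + 2 = 2 - 2*d)
k(u, L) = L/(8 - 2*u) (k(u, L) = L/(2 - 2*(-3 + u)) = L/(2 + (6 - 2*u)) = L/(8 - 2*u))
(k(-4*(-4), -4)*(-18))*39 = (-1*(-4)/(-8 + 2*(-4*(-4)))*(-18))*39 = (-1*(-4)/(-8 + 2*16)*(-18))*39 = (-1*(-4)/(-8 + 32)*(-18))*39 = (-1*(-4)/24*(-18))*39 = (-1*(-4)*1/24*(-18))*39 = ((1/6)*(-18))*39 = -3*39 = -117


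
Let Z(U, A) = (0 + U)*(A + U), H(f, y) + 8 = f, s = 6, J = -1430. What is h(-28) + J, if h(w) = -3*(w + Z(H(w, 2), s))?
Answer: -4586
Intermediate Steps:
H(f, y) = -8 + f
Z(U, A) = U*(A + U)
h(w) = -3*w - 3*(-8 + w)*(-2 + w) (h(w) = -3*(w + (-8 + w)*(6 + (-8 + w))) = -3*(w + (-8 + w)*(-2 + w)) = -3*w - 3*(-8 + w)*(-2 + w))
h(-28) + J = (-48 - 3*(-28)² + 27*(-28)) - 1430 = (-48 - 3*784 - 756) - 1430 = (-48 - 2352 - 756) - 1430 = -3156 - 1430 = -4586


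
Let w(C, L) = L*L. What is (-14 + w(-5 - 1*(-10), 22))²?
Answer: 220900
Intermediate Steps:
w(C, L) = L²
(-14 + w(-5 - 1*(-10), 22))² = (-14 + 22²)² = (-14 + 484)² = 470² = 220900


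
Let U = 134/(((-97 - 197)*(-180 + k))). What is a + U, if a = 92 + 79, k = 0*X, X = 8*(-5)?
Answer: 4524727/26460 ≈ 171.00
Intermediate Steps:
X = -40
k = 0 (k = 0*(-40) = 0)
a = 171
U = 67/26460 (U = 134/(((-97 - 197)*(-180 + 0))) = 134/((-294*(-180))) = 134/52920 = 134*(1/52920) = 67/26460 ≈ 0.0025321)
a + U = 171 + 67/26460 = 4524727/26460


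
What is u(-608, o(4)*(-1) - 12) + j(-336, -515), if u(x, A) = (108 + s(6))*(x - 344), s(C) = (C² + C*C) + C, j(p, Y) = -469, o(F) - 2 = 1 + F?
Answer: -177541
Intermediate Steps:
o(F) = 3 + F (o(F) = 2 + (1 + F) = 3 + F)
s(C) = C + 2*C² (s(C) = (C² + C²) + C = 2*C² + C = C + 2*C²)
u(x, A) = -63984 + 186*x (u(x, A) = (108 + 6*(1 + 2*6))*(x - 344) = (108 + 6*(1 + 12))*(-344 + x) = (108 + 6*13)*(-344 + x) = (108 + 78)*(-344 + x) = 186*(-344 + x) = -63984 + 186*x)
u(-608, o(4)*(-1) - 12) + j(-336, -515) = (-63984 + 186*(-608)) - 469 = (-63984 - 113088) - 469 = -177072 - 469 = -177541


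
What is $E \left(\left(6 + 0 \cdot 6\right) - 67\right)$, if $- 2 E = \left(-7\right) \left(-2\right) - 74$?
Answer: $-1830$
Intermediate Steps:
$E = 30$ ($E = - \frac{\left(-7\right) \left(-2\right) - 74}{2} = - \frac{14 - 74}{2} = \left(- \frac{1}{2}\right) \left(-60\right) = 30$)
$E \left(\left(6 + 0 \cdot 6\right) - 67\right) = 30 \left(\left(6 + 0 \cdot 6\right) - 67\right) = 30 \left(\left(6 + 0\right) - 67\right) = 30 \left(6 - 67\right) = 30 \left(-61\right) = -1830$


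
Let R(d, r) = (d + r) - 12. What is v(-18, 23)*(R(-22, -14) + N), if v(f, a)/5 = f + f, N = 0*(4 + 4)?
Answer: 8640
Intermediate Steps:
R(d, r) = -12 + d + r
N = 0 (N = 0*8 = 0)
v(f, a) = 10*f (v(f, a) = 5*(f + f) = 5*(2*f) = 10*f)
v(-18, 23)*(R(-22, -14) + N) = (10*(-18))*((-12 - 22 - 14) + 0) = -180*(-48 + 0) = -180*(-48) = 8640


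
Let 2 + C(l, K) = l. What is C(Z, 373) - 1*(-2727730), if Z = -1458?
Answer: 2726270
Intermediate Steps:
C(l, K) = -2 + l
C(Z, 373) - 1*(-2727730) = (-2 - 1458) - 1*(-2727730) = -1460 + 2727730 = 2726270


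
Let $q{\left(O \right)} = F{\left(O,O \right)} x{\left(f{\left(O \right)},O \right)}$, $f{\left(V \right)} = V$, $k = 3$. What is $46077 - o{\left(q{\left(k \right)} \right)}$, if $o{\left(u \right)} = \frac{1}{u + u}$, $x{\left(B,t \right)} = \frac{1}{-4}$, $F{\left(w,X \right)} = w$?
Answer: $\frac{138233}{3} \approx 46078.0$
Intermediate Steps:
$x{\left(B,t \right)} = - \frac{1}{4}$
$q{\left(O \right)} = - \frac{O}{4}$ ($q{\left(O \right)} = O \left(- \frac{1}{4}\right) = - \frac{O}{4}$)
$o{\left(u \right)} = \frac{1}{2 u}$
$46077 - o{\left(q{\left(k \right)} \right)} = 46077 - \frac{1}{2 \left(\left(- \frac{1}{4}\right) 3\right)} = 46077 - \frac{1}{2 \left(- \frac{3}{4}\right)} = 46077 - \frac{1}{2} \left(- \frac{4}{3}\right) = 46077 - - \frac{2}{3} = 46077 + \frac{2}{3} = \frac{138233}{3}$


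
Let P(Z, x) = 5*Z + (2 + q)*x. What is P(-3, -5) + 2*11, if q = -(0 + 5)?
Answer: 22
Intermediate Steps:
q = -5 (q = -1*5 = -5)
P(Z, x) = -3*x + 5*Z (P(Z, x) = 5*Z + (2 - 5)*x = 5*Z - 3*x = -3*x + 5*Z)
P(-3, -5) + 2*11 = (-3*(-5) + 5*(-3)) + 2*11 = (15 - 15) + 22 = 0 + 22 = 22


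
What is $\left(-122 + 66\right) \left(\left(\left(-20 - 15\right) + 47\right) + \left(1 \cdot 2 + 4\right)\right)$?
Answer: $-1008$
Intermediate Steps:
$\left(-122 + 66\right) \left(\left(\left(-20 - 15\right) + 47\right) + \left(1 \cdot 2 + 4\right)\right) = - 56 \left(\left(-35 + 47\right) + \left(2 + 4\right)\right) = - 56 \left(12 + 6\right) = \left(-56\right) 18 = -1008$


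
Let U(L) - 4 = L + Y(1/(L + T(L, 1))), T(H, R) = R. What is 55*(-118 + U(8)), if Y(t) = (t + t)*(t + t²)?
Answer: -4248970/729 ≈ -5828.5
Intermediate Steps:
Y(t) = 2*t*(t + t²) (Y(t) = (2*t)*(t + t²) = 2*t*(t + t²))
U(L) = 4 + L + 2*(1 + 1/(1 + L))/(1 + L)² (U(L) = 4 + (L + 2*(1/(L + 1))²*(1 + 1/(L + 1))) = 4 + (L + 2*(1/(1 + L))²*(1 + 1/(1 + L))) = 4 + (L + 2*(1 + 1/(1 + L))/(1 + L)²) = 4 + L + 2*(1 + 1/(1 + L))/(1 + L)²)
55*(-118 + U(8)) = 55*(-118 + (4 + 2*8 + (1 + 8)³*(4 + 8))/(1 + 8)³) = 55*(-118 + (4 + 16 + 9³*12)/9³) = 55*(-118 + (4 + 16 + 729*12)/729) = 55*(-118 + (4 + 16 + 8748)/729) = 55*(-118 + (1/729)*8768) = 55*(-118 + 8768/729) = 55*(-77254/729) = -4248970/729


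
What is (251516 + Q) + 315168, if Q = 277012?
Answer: 843696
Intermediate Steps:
(251516 + Q) + 315168 = (251516 + 277012) + 315168 = 528528 + 315168 = 843696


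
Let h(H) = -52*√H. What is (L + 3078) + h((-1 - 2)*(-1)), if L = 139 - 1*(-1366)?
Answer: 4583 - 52*√3 ≈ 4492.9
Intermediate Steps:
L = 1505 (L = 139 + 1366 = 1505)
(L + 3078) + h((-1 - 2)*(-1)) = (1505 + 3078) - 52*√3 = 4583 - 52*√3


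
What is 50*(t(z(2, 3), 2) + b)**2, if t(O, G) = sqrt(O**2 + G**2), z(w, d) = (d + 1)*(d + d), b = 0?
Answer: 29000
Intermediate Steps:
z(w, d) = 2*d*(1 + d) (z(w, d) = (1 + d)*(2*d) = 2*d*(1 + d))
t(O, G) = sqrt(G**2 + O**2)
50*(t(z(2, 3), 2) + b)**2 = 50*(sqrt(2**2 + (2*3*(1 + 3))**2) + 0)**2 = 50*(sqrt(4 + (2*3*4)**2) + 0)**2 = 50*(sqrt(4 + 24**2) + 0)**2 = 50*(sqrt(4 + 576) + 0)**2 = 50*(sqrt(580) + 0)**2 = 50*(2*sqrt(145) + 0)**2 = 50*(2*sqrt(145))**2 = 50*580 = 29000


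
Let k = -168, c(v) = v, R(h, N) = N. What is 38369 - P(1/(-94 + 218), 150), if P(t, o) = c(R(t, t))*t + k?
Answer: 592544911/15376 ≈ 38537.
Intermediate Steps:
P(t, o) = -168 + t² (P(t, o) = t*t - 168 = t² - 168 = -168 + t²)
38369 - P(1/(-94 + 218), 150) = 38369 - (-168 + (1/(-94 + 218))²) = 38369 - (-168 + (1/124)²) = 38369 - (-168 + 1/15376) = 38369 - 1*(-2583167/15376) = 38369 + 2583167/15376 = 592544911/15376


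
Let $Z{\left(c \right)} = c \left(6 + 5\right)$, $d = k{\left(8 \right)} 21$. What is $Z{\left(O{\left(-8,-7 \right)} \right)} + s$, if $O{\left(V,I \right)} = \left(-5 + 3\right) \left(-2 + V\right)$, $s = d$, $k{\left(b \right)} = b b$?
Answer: $1564$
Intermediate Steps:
$k{\left(b \right)} = b^{2}$
$d = 1344$ ($d = 8^{2} \cdot 21 = 64 \cdot 21 = 1344$)
$s = 1344$
$O{\left(V,I \right)} = 4 - 2 V$ ($O{\left(V,I \right)} = - 2 \left(-2 + V\right) = 4 - 2 V$)
$Z{\left(c \right)} = 11 c$ ($Z{\left(c \right)} = c 11 = 11 c$)
$Z{\left(O{\left(-8,-7 \right)} \right)} + s = 11 \left(4 - -16\right) + 1344 = 11 \left(4 + 16\right) + 1344 = 11 \cdot 20 + 1344 = 220 + 1344 = 1564$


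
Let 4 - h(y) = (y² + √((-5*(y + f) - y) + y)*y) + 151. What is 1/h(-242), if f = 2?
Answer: -58711/3376704721 - 4840*√3/3376704721 ≈ -1.9870e-5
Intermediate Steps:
h(y) = -147 - y² - y*√(-10 - 5*y) (h(y) = 4 - ((y² + √((-5*(y + 2) - y) + y)*y) + 151) = 4 - ((y² + √((-5*(2 + y) - y) + y)*y) + 151) = 4 - ((y² + √(((-10 - 5*y) - y) + y)*y) + 151) = 4 - ((y² + √((-10 - 6*y) + y)*y) + 151) = 4 - ((y² + √(-10 - 5*y)*y) + 151) = 4 - ((y² + y*√(-10 - 5*y)) + 151) = 4 - (151 + y² + y*√(-10 - 5*y)) = 4 + (-151 - y² - y*√(-10 - 5*y)) = -147 - y² - y*√(-10 - 5*y))
1/h(-242) = 1/(-147 - 1*(-242)² - 1*(-242)*√(-10 - 5*(-242))) = 1/(-147 - 1*58564 - 1*(-242)*√(-10 + 1210)) = 1/(-147 - 58564 - 1*(-242)*√1200) = 1/(-147 - 58564 - 1*(-242)*20*√3) = 1/(-147 - 58564 + 4840*√3) = 1/(-58711 + 4840*√3)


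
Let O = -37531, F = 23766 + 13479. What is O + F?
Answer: -286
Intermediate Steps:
F = 37245
O + F = -37531 + 37245 = -286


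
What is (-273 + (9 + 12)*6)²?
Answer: 21609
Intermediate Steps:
(-273 + (9 + 12)*6)² = (-273 + 21*6)² = (-273 + 126)² = (-147)² = 21609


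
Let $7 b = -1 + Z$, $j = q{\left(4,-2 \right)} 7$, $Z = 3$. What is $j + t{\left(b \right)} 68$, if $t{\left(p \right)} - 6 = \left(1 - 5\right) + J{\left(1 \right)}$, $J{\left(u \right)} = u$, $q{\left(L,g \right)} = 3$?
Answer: $225$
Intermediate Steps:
$j = 21$ ($j = 3 \cdot 7 = 21$)
$b = \frac{2}{7}$ ($b = \frac{-1 + 3}{7} = \frac{1}{7} \cdot 2 = \frac{2}{7} \approx 0.28571$)
$t{\left(p \right)} = 3$ ($t{\left(p \right)} = 6 + \left(\left(1 - 5\right) + 1\right) = 6 + \left(-4 + 1\right) = 6 - 3 = 3$)
$j + t{\left(b \right)} 68 = 21 + 3 \cdot 68 = 21 + 204 = 225$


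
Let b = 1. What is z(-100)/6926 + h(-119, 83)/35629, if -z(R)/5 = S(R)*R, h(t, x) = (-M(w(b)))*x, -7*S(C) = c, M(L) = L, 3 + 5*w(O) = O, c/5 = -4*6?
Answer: 5348374006/4318412945 ≈ 1.2385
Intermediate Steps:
c = -120 (c = 5*(-4*6) = 5*(-24) = -120)
w(O) = -3/5 + O/5
S(C) = 120/7 (S(C) = -1/7*(-120) = 120/7)
h(t, x) = 2*x/5 (h(t, x) = (-(-3/5 + (1/5)*1))*x = (-(-3/5 + 1/5))*x = (-1*(-2/5))*x = 2*x/5)
z(R) = -600*R/7
z(-100)/6926 + h(-119, 83)/35629 = -600/7*(-100)/6926 + ((2/5)*83)/35629 = (60000/7)*(1/6926) + (166/5)*(1/35629) = 30000/24241 + 166/178145 = 5348374006/4318412945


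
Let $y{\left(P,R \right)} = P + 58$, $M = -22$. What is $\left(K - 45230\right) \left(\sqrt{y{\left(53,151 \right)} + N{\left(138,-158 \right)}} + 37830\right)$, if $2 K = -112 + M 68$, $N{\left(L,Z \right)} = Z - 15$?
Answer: $-1741466220 - 46034 i \sqrt{62} \approx -1.7415 \cdot 10^{9} - 3.6247 \cdot 10^{5} i$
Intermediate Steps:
$y{\left(P,R \right)} = 58 + P$
$N{\left(L,Z \right)} = -15 + Z$ ($N{\left(L,Z \right)} = Z - 15 = -15 + Z$)
$K = -804$ ($K = \frac{-112 - 1496}{2} = \frac{1}{2} \left(-1608\right) = -804$)
$\left(K - 45230\right) \left(\sqrt{y{\left(53,151 \right)} + N{\left(138,-158 \right)}} + 37830\right) = \left(-804 - 45230\right) \left(\sqrt{\left(58 + 53\right) - 173} + 37830\right) = - 46034 \left(\sqrt{111 - 173} + 37830\right) = - 46034 \left(\sqrt{-62} + 37830\right) = - 46034 \left(i \sqrt{62} + 37830\right) = - 46034 \left(37830 + i \sqrt{62}\right) = -1741466220 - 46034 i \sqrt{62}$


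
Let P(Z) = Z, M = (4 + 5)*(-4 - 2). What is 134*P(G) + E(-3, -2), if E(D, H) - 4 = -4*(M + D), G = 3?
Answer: 634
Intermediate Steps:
M = -54 (M = 9*(-6) = -54)
E(D, H) = 220 - 4*D (E(D, H) = 4 - 4*(-54 + D) = 4 + (216 - 4*D) = 220 - 4*D)
134*P(G) + E(-3, -2) = 134*3 + (220 - 4*(-3)) = 402 + (220 + 12) = 402 + 232 = 634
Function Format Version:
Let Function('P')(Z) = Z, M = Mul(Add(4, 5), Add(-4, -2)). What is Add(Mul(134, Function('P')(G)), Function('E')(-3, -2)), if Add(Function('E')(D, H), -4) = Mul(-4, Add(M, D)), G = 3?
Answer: 634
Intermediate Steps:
M = -54 (M = Mul(9, -6) = -54)
Function('E')(D, H) = Add(220, Mul(-4, D)) (Function('E')(D, H) = Add(4, Mul(-4, Add(-54, D))) = Add(4, Add(216, Mul(-4, D))) = Add(220, Mul(-4, D)))
Add(Mul(134, Function('P')(G)), Function('E')(-3, -2)) = Add(Mul(134, 3), Add(220, Mul(-4, -3))) = Add(402, Add(220, 12)) = Add(402, 232) = 634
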